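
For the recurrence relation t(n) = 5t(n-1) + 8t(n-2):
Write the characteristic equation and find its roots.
Substitute t(n) = rⁿ and divide through by rⁿ⁻²: r² - 5r - 8 = 0
Discriminant: 5² + 4·8 = 57, not a perfect square, so by the quadratic formula r = (5 ± √57)/2.
General solution: t(n) = A·r₁ⁿ + B·r₂ⁿ where r₁,r₂ = (5 ± √57)/2

Characteristic: r² - 5r - 8 = 0, Roots: r = (5 ± √57)/2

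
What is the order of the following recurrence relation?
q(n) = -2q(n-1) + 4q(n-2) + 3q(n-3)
The order is the largest lag k for which q(n-k) appears. Here the deepest term is q(n-3), so the order is 3.

Order 3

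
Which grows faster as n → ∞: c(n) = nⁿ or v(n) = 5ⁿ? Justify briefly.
Comparing growth rates:
Growth-rate hierarchy: log n ≺ any polynomial ≺ any exponential cⁿ (c>1) ≺ n! ≺ nⁿ.
super-exponential nⁿ dominates exponential base 5 asymptotically.

c(n) grows faster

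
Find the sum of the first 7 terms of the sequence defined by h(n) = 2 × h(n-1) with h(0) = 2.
Computing the sequence terms: 2, 4, 8, 16, 32, 64, 128
Adding these values together:

254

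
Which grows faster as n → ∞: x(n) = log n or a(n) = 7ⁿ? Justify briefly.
Comparing growth rates:
Growth-rate hierarchy: log n ≺ any polynomial ≺ any exponential cⁿ (c>1) ≺ n! ≺ nⁿ.
exponential base 7 dominates logarithmic asymptotically.

a(n) grows faster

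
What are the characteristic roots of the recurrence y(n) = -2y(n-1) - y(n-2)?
Substitute y(n) = rⁿ and divide through by rⁿ⁻²: r² + 2r + 1 = 0
Factor: (r + 1)² = 0, so r = -1 (double root).
General solution: y(n) = (A + Bn)·(-1)ⁿ

Characteristic: r² + 2r + 1 = 0, Roots: r = -1 (double root)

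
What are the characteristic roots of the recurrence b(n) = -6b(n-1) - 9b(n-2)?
Substitute b(n) = rⁿ and divide through by rⁿ⁻²: r² + 6r + 9 = 0
Factor: (r + 3)² = 0, so r = -3 (double root).
General solution: b(n) = (A + Bn)·(-3)ⁿ

Characteristic: r² + 6r + 9 = 0, Roots: r = -3 (double root)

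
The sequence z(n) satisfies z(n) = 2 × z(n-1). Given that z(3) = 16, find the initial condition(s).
In general z(n) = 2ⁿ · z(0). At n = 3: z(0) = z(3) / 2^3 = 16 / 8 = 2.

z(0) = 2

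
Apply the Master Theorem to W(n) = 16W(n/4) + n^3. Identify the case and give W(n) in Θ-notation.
Master Theorem template: W(n) = a·W(n/b) + f(n).
Here: a=16, b=4, f(n)=n^3
Compute log_b(a) = log_4(16) = 2.
f(n) = n^3 = Ω(n^(2+ε)) with ε = 1, and the regularity condition holds (a·f(n/b) = (a/b^3)·f(n) with a/b^3 = 4^-1 < 1). Case 3: W(n) = Θ(f(n)) = Θ(n^3).

Case 3: W(n) = Θ(n^3)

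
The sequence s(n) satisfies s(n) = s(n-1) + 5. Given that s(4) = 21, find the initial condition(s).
s(4) = s(0) + 4·5, so s(0) = 21 - 20 = 1.

s(0) = 1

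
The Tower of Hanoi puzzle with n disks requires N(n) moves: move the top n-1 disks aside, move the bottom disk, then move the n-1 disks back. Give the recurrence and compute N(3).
Moving n disks = move the top n-1 disks aside (N(n-1) moves) + move the largest disk (1 move) + move the n-1 disks back on top (N(n-1) moves), so N(n) = 2N(n-1) + 1, with N(1) = 1 (a single disk takes one move).
First terms: 1, 3, 7, … — each is one less than a power of 2. Indeed N(n) + 1 = 2(N(n-1) + 1) with N(1) + 1 = 2, so N(n) + 1 = 2ⁿ and N(n) = 2ⁿ - 1.
Hence N(3) = 2^3 - 1 = 8 - 1 = 7.

N(n) = 2N(n-1) + 1, N(1) = 1; N(3) = 7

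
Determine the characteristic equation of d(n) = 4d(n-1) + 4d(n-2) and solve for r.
Substitute d(n) = rⁿ and divide through by rⁿ⁻²: r² - 4r - 4 = 0
Discriminant: 4² + 4·4 = 32, not a perfect square, so by the quadratic formula r = (4 ± √32)/2.
General solution: d(n) = A·r₁ⁿ + B·r₂ⁿ where r₁,r₂ = (4 ± √32)/2

Characteristic: r² - 4r - 4 = 0, Roots: r = (4 ± √32)/2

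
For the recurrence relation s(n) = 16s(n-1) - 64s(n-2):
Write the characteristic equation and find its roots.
Substitute s(n) = rⁿ and divide through by rⁿ⁻²: r² - 16r + 64 = 0
Factor: (r - 8)² = 0, so r = 8 (double root).
General solution: s(n) = (A + Bn)·8ⁿ

Characteristic: r² - 16r + 64 = 0, Roots: r = 8 (double root)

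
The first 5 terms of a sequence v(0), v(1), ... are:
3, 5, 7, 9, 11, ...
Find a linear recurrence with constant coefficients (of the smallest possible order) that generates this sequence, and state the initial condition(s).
Look for the lowest-order linear relation among consecutive terms.
Observation: consecutive differences are constant (= 2).
Check at n=2: 1·5 + 2 = 7. ✓

v(n) = v(n-1) + 2, v(0) = 3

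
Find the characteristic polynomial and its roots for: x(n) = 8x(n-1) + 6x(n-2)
Substitute x(n) = rⁿ and divide through by rⁿ⁻²: r² - 8r - 6 = 0
Discriminant: 8² + 4·6 = 88, not a perfect square, so by the quadratic formula r = (8 ± √88)/2.
General solution: x(n) = A·r₁ⁿ + B·r₂ⁿ where r₁,r₂ = (8 ± √88)/2

Characteristic: r² - 8r - 6 = 0, Roots: r = (8 ± √88)/2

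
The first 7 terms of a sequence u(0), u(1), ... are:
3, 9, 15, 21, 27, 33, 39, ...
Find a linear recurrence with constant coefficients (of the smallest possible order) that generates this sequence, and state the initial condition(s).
Look for the lowest-order linear relation among consecutive terms.
Observation: consecutive differences are constant (= 6).
Check at n=2: 1·9 + 6 = 15. ✓

u(n) = u(n-1) + 6, u(0) = 3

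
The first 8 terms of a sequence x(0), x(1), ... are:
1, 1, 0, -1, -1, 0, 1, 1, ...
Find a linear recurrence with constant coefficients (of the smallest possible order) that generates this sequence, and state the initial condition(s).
Look for the lowest-order linear relation among consecutive terms.
Observation: x(n) - 1·x(n-1) - (-1)·x(n-2) = 0 holds for the shown terms, and no order-1 relation x(n) = α·x(n-1) + β fits.
Check at n=3: 1·0 + (-1)·1 = -1. ✓

x(n) = x(n-1) - x(n-2), x(0) = 1, x(1) = 1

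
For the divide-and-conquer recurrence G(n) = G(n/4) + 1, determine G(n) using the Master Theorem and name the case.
Master Theorem template: G(n) = a·G(n/b) + f(n).
Here: a=1, b=4, f(n)=1
Compute log_b(a) = log_4(1) = 0.
f(n) = 1 = Θ(1). Case 2: G(n) = Θ(log n).

Case 2: G(n) = Θ(log n)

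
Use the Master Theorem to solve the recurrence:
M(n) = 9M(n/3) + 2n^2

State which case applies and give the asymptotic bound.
Master Theorem template: M(n) = a·M(n/b) + f(n).
Here: a=9, b=3, f(n)=2n^2
Compute log_b(a) = log_3(9) = 2.
f(n) = 2n^2 = Θ(n^2). Case 2: M(n) = Θ(n^2 log n).

Case 2: M(n) = Θ(n^2 log n)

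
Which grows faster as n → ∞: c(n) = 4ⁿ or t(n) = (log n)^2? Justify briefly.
Comparing growth rates:
Growth-rate hierarchy: log n ≺ any polynomial ≺ any exponential cⁿ (c>1) ≺ n! ≺ nⁿ.
exponential base 4 dominates polylogarithmic (log n)^2 asymptotically.

c(n) grows faster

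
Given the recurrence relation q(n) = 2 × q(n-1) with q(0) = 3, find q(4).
Computing step by step:
q(0) = 3
q(1) = 2 × 3 = 6
q(2) = 2 × 6 = 12
q(3) = 2 × 12 = 24
q(4) = 2 × 24 = 48

48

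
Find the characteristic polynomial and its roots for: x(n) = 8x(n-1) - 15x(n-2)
Substitute x(n) = rⁿ and divide through by rⁿ⁻²: r² - 8r + 15 = 0
Factor: (r - 3)(r - 5) = 0, so r = 3, 5.
General solution: x(n) = A·3ⁿ + B·5ⁿ

Characteristic: r² - 8r + 15 = 0, Roots: r = 3, 5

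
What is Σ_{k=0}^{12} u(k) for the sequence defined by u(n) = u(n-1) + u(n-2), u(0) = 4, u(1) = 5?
Computing the sequence terms: 4, 5, 9, 14, 23, 37, 60, 97, 157, 254, 411, 665, 1076
Adding these values together:

2812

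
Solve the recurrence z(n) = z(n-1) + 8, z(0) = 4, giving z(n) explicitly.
Recurrence: z(n) = z(n-1) + 8, initial: z(0) = 4.
Each step adds 8, so z(n) = z(0) + 8n = 8n + 4.

z(n) = 8n + 4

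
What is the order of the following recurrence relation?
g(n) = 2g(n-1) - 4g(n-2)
The order is the largest lag k for which g(n-k) appears. Here the deepest term is g(n-2), so the order is 2.

Order 2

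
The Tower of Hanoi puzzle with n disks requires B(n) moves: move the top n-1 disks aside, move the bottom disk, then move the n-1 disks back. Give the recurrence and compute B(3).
Moving n disks = move the top n-1 disks aside (B(n-1) moves) + move the largest disk (1 move) + move the n-1 disks back on top (B(n-1) moves), so B(n) = 2B(n-1) + 1, with B(1) = 1 (a single disk takes one move).
First terms: 1, 3, 7, … — each is one less than a power of 2. Indeed B(n) + 1 = 2(B(n-1) + 1) with B(1) + 1 = 2, so B(n) + 1 = 2ⁿ and B(n) = 2ⁿ - 1.
Hence B(3) = 2^3 - 1 = 8 - 1 = 7.

B(n) = 2B(n-1) + 1, B(1) = 1; B(3) = 7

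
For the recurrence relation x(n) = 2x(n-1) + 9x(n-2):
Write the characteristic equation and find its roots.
Substitute x(n) = rⁿ and divide through by rⁿ⁻²: r² - 2r - 9 = 0
Discriminant: 2² + 4·9 = 40, not a perfect square, so by the quadratic formula r = (2 ± √40)/2.
General solution: x(n) = A·r₁ⁿ + B·r₂ⁿ where r₁,r₂ = (2 ± √40)/2

Characteristic: r² - 2r - 9 = 0, Roots: r = (2 ± √40)/2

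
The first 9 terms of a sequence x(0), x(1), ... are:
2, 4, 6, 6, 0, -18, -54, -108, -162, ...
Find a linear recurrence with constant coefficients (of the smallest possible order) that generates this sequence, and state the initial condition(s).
Look for the lowest-order linear relation among consecutive terms.
Observation: x(n) - 3·x(n-1) - (-3)·x(n-2) = 0 holds for the shown terms, and no order-1 relation x(n) = α·x(n-1) + β fits.
Check at n=3: 3·6 + (-3)·4 = 6. ✓

x(n) = 3x(n-1) - 3x(n-2), x(0) = 2, x(1) = 4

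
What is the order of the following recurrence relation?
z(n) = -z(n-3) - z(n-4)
The order is the largest lag k for which z(n-k) appears. Here the deepest term is z(n-4), so the order is 4.

Order 4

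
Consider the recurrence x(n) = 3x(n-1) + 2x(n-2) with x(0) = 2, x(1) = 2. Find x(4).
Computing the sequence terms:
2, 2, 10, 34, 122

122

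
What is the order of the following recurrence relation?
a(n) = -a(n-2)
The order is the largest lag k for which a(n-k) appears. Here the deepest term is a(n-2), so the order is 2.

Order 2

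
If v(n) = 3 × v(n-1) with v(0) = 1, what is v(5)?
Computing step by step:
v(0) = 1
v(1) = 3 × 1 = 3
v(2) = 3 × 3 = 9
v(3) = 3 × 9 = 27
v(4) = 3 × 27 = 81
v(5) = 3 × 81 = 243

243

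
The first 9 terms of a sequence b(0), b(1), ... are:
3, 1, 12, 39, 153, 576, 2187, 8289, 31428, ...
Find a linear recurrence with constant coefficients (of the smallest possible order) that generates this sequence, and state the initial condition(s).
Look for the lowest-order linear relation among consecutive terms.
Observation: b(n) - 3·b(n-1) - (3)·b(n-2) = 0 holds for the shown terms, and no order-1 relation b(n) = α·b(n-1) + β fits.
Check at n=3: 3·12 + (3)·1 = 39. ✓

b(n) = 3b(n-1) + 3b(n-2), b(0) = 3, b(1) = 1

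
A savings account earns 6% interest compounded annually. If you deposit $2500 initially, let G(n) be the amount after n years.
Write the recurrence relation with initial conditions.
Each year the balance grows by 6%, i.e. is multiplied by 1 + 6/100 = 1.06, so G(n) = 1.06 × G(n-1). The initial deposit gives G(0) = 2500.
Unrolling gives the closed form G(n) = 2500 × (1.06)ⁿ.

G(n) = 1.06 × G(n-1), G(0) = 2500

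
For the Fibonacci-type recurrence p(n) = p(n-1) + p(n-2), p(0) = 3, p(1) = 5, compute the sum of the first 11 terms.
Computing the sequence terms: 3, 5, 8, 13, 21, 34, 55, 89, 144, 233, 377
Adding these values together:

982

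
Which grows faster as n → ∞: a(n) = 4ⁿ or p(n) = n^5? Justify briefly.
Comparing growth rates:
Growth-rate hierarchy: log n ≺ any polynomial ≺ any exponential cⁿ (c>1) ≺ n! ≺ nⁿ.
exponential base 4 dominates polynomial degree 5 asymptotically.

a(n) grows faster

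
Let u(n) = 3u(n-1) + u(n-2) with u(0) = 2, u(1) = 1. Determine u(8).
Computing the sequence terms:
2, 1, 5, 16, 53, 175, 578, 1909, 6305

6305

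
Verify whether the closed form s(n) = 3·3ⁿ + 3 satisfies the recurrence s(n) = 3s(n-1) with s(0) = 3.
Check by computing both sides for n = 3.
From the recurrence with s(0) = 3:
  s(0) = 3, s(1) = 9, s(2) = 27, s(3) = 81
  so the recurrence gives s(3) = 81.
From the proposed closed form s(n) = 3·3ⁿ + 3:
  s(3) = 84.
The recurrence gives 81 but the closed form gives 84, so the closed form does not satisfy the recurrence.

No, the closed form is incorrect.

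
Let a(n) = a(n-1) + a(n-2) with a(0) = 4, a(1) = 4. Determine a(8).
Computing the sequence terms:
4, 4, 8, 12, 20, 32, 52, 84, 136

136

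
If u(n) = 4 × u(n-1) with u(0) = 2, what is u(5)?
Computing step by step:
u(0) = 2
u(1) = 4 × 2 = 8
u(2) = 4 × 8 = 32
u(3) = 4 × 32 = 128
u(4) = 4 × 128 = 512
u(5) = 4 × 512 = 2048

2048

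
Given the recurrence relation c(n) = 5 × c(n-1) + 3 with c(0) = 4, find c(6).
Computing step by step:
c(0) = 4
c(1) = 5 × 4 + 3 = 23
c(2) = 5 × 23 + 3 = 118
c(3) = 5 × 118 + 3 = 593
c(4) = 5 × 593 + 3 = 2968
c(5) = 5 × 2968 + 3 = 14843
c(6) = 5 × 14843 + 3 = 74218

74218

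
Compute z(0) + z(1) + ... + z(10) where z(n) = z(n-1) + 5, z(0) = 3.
Computing the sequence terms: 3, 8, 13, 18, 23, 28, 33, 38, 43, 48, 53
Adding these values together:

308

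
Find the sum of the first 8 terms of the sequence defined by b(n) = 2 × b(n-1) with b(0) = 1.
Computing the sequence terms: 1, 2, 4, 8, 16, 32, 64, 128
Adding these values together:

255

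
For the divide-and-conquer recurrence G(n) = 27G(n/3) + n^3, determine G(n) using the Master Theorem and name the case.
Master Theorem template: G(n) = a·G(n/b) + f(n).
Here: a=27, b=3, f(n)=n^3
Compute log_b(a) = log_3(27) = 3.
f(n) = n^3 = Θ(n^3). Case 2: G(n) = Θ(n^3 log n).

Case 2: G(n) = Θ(n^3 log n)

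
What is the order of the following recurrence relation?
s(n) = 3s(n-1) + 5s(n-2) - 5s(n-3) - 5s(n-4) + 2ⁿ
The order is the largest lag k for which s(n-k) appears. Here the deepest term is s(n-4) (the 2ⁿ term is non-homogeneous and does not affect the order), so the order is 4.

Order 4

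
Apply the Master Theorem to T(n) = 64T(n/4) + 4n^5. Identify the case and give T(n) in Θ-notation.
Master Theorem template: T(n) = a·T(n/b) + f(n).
Here: a=64, b=4, f(n)=4n^5
Compute log_b(a) = log_4(64) = 3.
f(n) = 4n^5 = Ω(n^(3+ε)) with ε = 2, and the regularity condition holds (a·f(n/b) = (a/b^5)·f(n) with a/b^5 = 4^-2 < 1). Case 3: T(n) = Θ(f(n)) = Θ(n^5).

Case 3: T(n) = Θ(n^5)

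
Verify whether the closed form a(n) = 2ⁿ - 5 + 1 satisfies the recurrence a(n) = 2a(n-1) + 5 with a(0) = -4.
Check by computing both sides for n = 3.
From the recurrence with a(0) = -4:
  a(0) = -4, a(1) = -3, a(2) = -1, a(3) = 3
  so the recurrence gives a(3) = 3.
From the proposed closed form a(n) = 2ⁿ - 5 + 1:
  a(3) = 4.
The recurrence gives 3 but the closed form gives 4, so the closed form does not satisfy the recurrence.

No, the closed form is incorrect.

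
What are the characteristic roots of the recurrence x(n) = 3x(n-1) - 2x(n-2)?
Substitute x(n) = rⁿ and divide through by rⁿ⁻²: r² - 3r + 2 = 0
Factor: (r - 1)(r - 2) = 0, so r = 1, 2.
General solution: x(n) = A·1ⁿ + B·2ⁿ

Characteristic: r² - 3r + 2 = 0, Roots: r = 1, 2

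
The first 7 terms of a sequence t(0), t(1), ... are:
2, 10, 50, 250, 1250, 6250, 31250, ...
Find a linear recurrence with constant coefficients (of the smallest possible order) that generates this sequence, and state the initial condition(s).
Look for the lowest-order linear relation among consecutive terms.
Observation: each term is 5× the previous.
Check at n=2: 5·10 = 50. ✓

t(n) = 5 × t(n-1), t(0) = 2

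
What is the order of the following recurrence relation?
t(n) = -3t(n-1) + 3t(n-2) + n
The order is the largest lag k for which t(n-k) appears. Here the deepest term is t(n-2) (the n term is non-homogeneous and does not affect the order), so the order is 2.

Order 2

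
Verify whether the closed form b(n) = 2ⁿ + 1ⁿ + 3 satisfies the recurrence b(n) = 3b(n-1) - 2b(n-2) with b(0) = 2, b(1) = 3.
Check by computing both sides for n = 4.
From the recurrence with b(0) = 2, b(1) = 3:
  b(0) = 2, b(1) = 3, b(2) = 5, b(3) = 9, b(4) = 17
  so the recurrence gives b(4) = 17.
From the proposed closed form b(n) = 2ⁿ + 1ⁿ + 3:
  b(4) = 20.
The recurrence gives 17 but the closed form gives 20, so the closed form does not satisfy the recurrence.

No, the closed form is incorrect.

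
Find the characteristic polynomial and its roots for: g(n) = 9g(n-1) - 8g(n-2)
Substitute g(n) = rⁿ and divide through by rⁿ⁻²: r² - 9r + 8 = 0
Factor: (r - 8)(r - 1) = 0, so r = 8, 1.
General solution: g(n) = A·8ⁿ + B·1ⁿ

Characteristic: r² - 9r + 8 = 0, Roots: r = 8, 1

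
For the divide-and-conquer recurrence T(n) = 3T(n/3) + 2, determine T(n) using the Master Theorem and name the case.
Master Theorem template: T(n) = a·T(n/b) + f(n).
Here: a=3, b=3, f(n)=2
Compute log_b(a) = log_3(3) = 1.
f(n) = 2 = O(n^(1-ε)) with ε = 1. Case 1: T(n) = Θ(n^log_b(a)) = Θ(n).

Case 1: T(n) = Θ(n)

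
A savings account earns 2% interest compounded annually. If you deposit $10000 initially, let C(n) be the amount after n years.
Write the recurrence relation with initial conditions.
Each year the balance grows by 2%, i.e. is multiplied by 1 + 2/100 = 1.02, so C(n) = 1.02 × C(n-1). The initial deposit gives C(0) = 10000.
Unrolling gives the closed form C(n) = 10000 × (1.02)ⁿ.

C(n) = 1.02 × C(n-1), C(0) = 10000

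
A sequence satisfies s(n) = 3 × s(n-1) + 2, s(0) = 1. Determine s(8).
Computing step by step:
s(0) = 1
s(1) = 3 × 1 + 2 = 5
s(2) = 3 × 5 + 2 = 17
s(3) = 3 × 17 + 2 = 53
s(4) = 3 × 53 + 2 = 161
s(5) = 3 × 161 + 2 = 485
s(6) = 3 × 485 + 2 = 1457
s(7) = 3 × 1457 + 2 = 4373
s(8) = 3 × 4373 + 2 = 13121

13121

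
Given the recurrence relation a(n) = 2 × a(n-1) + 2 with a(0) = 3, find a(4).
Computing step by step:
a(0) = 3
a(1) = 2 × 3 + 2 = 8
a(2) = 2 × 8 + 2 = 18
a(3) = 2 × 18 + 2 = 38
a(4) = 2 × 38 + 2 = 78

78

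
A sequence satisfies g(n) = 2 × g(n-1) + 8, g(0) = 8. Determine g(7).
Computing step by step:
g(0) = 8
g(1) = 2 × 8 + 8 = 24
g(2) = 2 × 24 + 8 = 56
g(3) = 2 × 56 + 8 = 120
g(4) = 2 × 120 + 8 = 248
g(5) = 2 × 248 + 8 = 504
g(6) = 2 × 504 + 8 = 1016
g(7) = 2 × 1016 + 8 = 2040

2040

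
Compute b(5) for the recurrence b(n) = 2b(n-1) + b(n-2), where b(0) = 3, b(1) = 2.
Computing the sequence terms:
3, 2, 7, 16, 39, 94

94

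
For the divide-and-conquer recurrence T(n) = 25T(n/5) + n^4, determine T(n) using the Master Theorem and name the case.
Master Theorem template: T(n) = a·T(n/b) + f(n).
Here: a=25, b=5, f(n)=n^4
Compute log_b(a) = log_5(25) = 2.
f(n) = n^4 = Ω(n^(2+ε)) with ε = 2, and the regularity condition holds (a·f(n/b) = (a/b^4)·f(n) with a/b^4 = 5^-2 < 1). Case 3: T(n) = Θ(f(n)) = Θ(n^4).

Case 3: T(n) = Θ(n^4)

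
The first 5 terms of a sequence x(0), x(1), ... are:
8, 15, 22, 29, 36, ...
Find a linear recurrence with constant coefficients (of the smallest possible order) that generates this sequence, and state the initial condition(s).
Look for the lowest-order linear relation among consecutive terms.
Observation: consecutive differences are constant (= 7).
Check at n=2: 1·15 + 7 = 22. ✓

x(n) = x(n-1) + 7, x(0) = 8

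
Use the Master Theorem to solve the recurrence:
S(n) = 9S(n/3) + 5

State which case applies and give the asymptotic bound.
Master Theorem template: S(n) = a·S(n/b) + f(n).
Here: a=9, b=3, f(n)=5
Compute log_b(a) = log_3(9) = 2.
f(n) = 5 = O(n^(2-ε)) with ε = 2. Case 1: S(n) = Θ(n^log_b(a)) = Θ(n^2).

Case 1: S(n) = Θ(n^2)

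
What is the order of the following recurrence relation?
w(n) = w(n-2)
The order is the largest lag k for which w(n-k) appears. Here the deepest term is w(n-2), so the order is 2.

Order 2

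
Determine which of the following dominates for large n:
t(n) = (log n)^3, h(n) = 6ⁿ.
Comparing growth rates:
Growth-rate hierarchy: log n ≺ any polynomial ≺ any exponential cⁿ (c>1) ≺ n! ≺ nⁿ.
exponential base 6 dominates polylogarithmic (log n)^3 asymptotically.

h(n) grows faster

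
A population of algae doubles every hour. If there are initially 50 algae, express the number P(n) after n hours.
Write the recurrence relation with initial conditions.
Each hour multiplies the count by 2, so the count after n hours depends only on the count after n-1 hours: P(n) = 2 × P(n-1). The starting count gives P(0) = 50.
Unrolling n times gives the closed form P(n) = 50 × 2ⁿ.

P(n) = 2 × P(n-1), P(0) = 50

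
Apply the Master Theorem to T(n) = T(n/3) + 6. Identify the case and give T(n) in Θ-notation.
Master Theorem template: T(n) = a·T(n/b) + f(n).
Here: a=1, b=3, f(n)=6
Compute log_b(a) = log_3(1) = 0.
f(n) = 6 = Θ(1). Case 2: T(n) = Θ(log n).

Case 2: T(n) = Θ(log n)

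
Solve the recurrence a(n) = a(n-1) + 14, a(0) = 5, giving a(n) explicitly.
Recurrence: a(n) = a(n-1) + 14, initial: a(0) = 5.
Each step adds 14, so a(n) = a(0) + 14n = 14n + 5.

a(n) = 14n + 5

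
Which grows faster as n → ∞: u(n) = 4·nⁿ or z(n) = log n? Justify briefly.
Comparing growth rates:
Growth-rate hierarchy: log n ≺ any polynomial ≺ any exponential cⁿ (c>1) ≺ n! ≺ nⁿ.
super-exponential nⁿ dominates logarithmic asymptotically.

u(n) grows faster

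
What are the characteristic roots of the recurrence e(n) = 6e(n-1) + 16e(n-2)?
Substitute e(n) = rⁿ and divide through by rⁿ⁻²: r² - 6r - 16 = 0
Factor: (r + 2)(r - 8) = 0, so r = -2, 8.
General solution: e(n) = A·(-2)ⁿ + B·8ⁿ

Characteristic: r² - 6r - 16 = 0, Roots: r = -2, 8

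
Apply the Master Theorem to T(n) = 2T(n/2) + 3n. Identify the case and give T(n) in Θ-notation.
Master Theorem template: T(n) = a·T(n/b) + f(n).
Here: a=2, b=2, f(n)=3n
Compute log_b(a) = log_2(2) = 1.
f(n) = 3n = Θ(n). Case 2: T(n) = Θ(n log n).

Case 2: T(n) = Θ(n log n)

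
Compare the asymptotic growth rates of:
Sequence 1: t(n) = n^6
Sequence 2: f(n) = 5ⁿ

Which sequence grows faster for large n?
Comparing growth rates:
Growth-rate hierarchy: log n ≺ any polynomial ≺ any exponential cⁿ (c>1) ≺ n! ≺ nⁿ.
exponential base 5 dominates polynomial degree 6 asymptotically.

f(n) grows faster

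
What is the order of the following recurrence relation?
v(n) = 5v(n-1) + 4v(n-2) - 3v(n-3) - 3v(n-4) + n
The order is the largest lag k for which v(n-k) appears. Here the deepest term is v(n-4) (the n term is non-homogeneous and does not affect the order), so the order is 4.

Order 4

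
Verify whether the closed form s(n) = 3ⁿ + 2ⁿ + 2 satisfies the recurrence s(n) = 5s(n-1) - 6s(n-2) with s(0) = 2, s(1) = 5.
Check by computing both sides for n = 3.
From the recurrence with s(0) = 2, s(1) = 5:
  s(0) = 2, s(1) = 5, s(2) = 13, s(3) = 35
  so the recurrence gives s(3) = 35.
From the proposed closed form s(n) = 3ⁿ + 2ⁿ + 2:
  s(3) = 37.
The recurrence gives 35 but the closed form gives 37, so the closed form does not satisfy the recurrence.

No, the closed form is incorrect.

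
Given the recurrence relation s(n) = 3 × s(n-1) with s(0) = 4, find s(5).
Computing step by step:
s(0) = 4
s(1) = 3 × 4 = 12
s(2) = 3 × 12 = 36
s(3) = 3 × 36 = 108
s(4) = 3 × 108 = 324
s(5) = 3 × 324 = 972

972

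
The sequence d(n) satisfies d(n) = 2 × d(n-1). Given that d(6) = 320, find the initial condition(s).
In general d(n) = 2ⁿ · d(0). At n = 6: d(0) = d(6) / 2^6 = 320 / 64 = 5.

d(0) = 5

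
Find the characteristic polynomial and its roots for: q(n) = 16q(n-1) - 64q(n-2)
Substitute q(n) = rⁿ and divide through by rⁿ⁻²: r² - 16r + 64 = 0
Factor: (r - 8)² = 0, so r = 8 (double root).
General solution: q(n) = (A + Bn)·8ⁿ

Characteristic: r² - 16r + 64 = 0, Roots: r = 8 (double root)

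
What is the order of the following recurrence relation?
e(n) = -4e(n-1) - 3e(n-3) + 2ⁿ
The order is the largest lag k for which e(n-k) appears. Here the deepest term is e(n-3) (the 2ⁿ term is non-homogeneous and does not affect the order), so the order is 3.

Order 3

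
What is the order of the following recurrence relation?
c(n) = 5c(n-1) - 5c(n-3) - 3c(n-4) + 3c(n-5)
The order is the largest lag k for which c(n-k) appears. Here the deepest term is c(n-5), so the order is 5.

Order 5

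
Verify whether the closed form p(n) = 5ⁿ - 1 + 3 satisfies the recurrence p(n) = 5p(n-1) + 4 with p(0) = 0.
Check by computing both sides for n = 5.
From the recurrence with p(0) = 0:
  p(0) = 0, p(1) = 4, p(2) = 24, p(3) = 124, p(4) = 624, p(5) = 3124
  so the recurrence gives p(5) = 3124.
From the proposed closed form p(n) = 5ⁿ - 1 + 3:
  p(5) = 3127.
The recurrence gives 3124 but the closed form gives 3127, so the closed form does not satisfy the recurrence.

No, the closed form is incorrect.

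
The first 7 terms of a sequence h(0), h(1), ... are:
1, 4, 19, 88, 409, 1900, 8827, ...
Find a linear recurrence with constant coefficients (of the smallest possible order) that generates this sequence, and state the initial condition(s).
Look for the lowest-order linear relation among consecutive terms.
Observation: h(n) - 4·h(n-1) - (3)·h(n-2) = 0 holds for the shown terms, and no order-1 relation h(n) = α·h(n-1) + β fits.
Check at n=3: 4·19 + (3)·4 = 88. ✓

h(n) = 4h(n-1) + 3h(n-2), h(0) = 1, h(1) = 4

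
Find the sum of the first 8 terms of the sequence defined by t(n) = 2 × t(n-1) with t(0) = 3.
Computing the sequence terms: 3, 6, 12, 24, 48, 96, 192, 384
Adding these values together:

765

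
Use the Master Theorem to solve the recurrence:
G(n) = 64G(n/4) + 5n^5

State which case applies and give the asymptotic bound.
Master Theorem template: G(n) = a·G(n/b) + f(n).
Here: a=64, b=4, f(n)=5n^5
Compute log_b(a) = log_4(64) = 3.
f(n) = 5n^5 = Ω(n^(3+ε)) with ε = 2, and the regularity condition holds (a·f(n/b) = (a/b^5)·f(n) with a/b^5 = 4^-2 < 1). Case 3: G(n) = Θ(f(n)) = Θ(n^5).

Case 3: G(n) = Θ(n^5)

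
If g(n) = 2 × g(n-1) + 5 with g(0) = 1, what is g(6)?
Computing step by step:
g(0) = 1
g(1) = 2 × 1 + 5 = 7
g(2) = 2 × 7 + 5 = 19
g(3) = 2 × 19 + 5 = 43
g(4) = 2 × 43 + 5 = 91
g(5) = 2 × 91 + 5 = 187
g(6) = 2 × 187 + 5 = 379

379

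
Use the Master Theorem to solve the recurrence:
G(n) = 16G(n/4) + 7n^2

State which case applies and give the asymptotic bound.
Master Theorem template: G(n) = a·G(n/b) + f(n).
Here: a=16, b=4, f(n)=7n^2
Compute log_b(a) = log_4(16) = 2.
f(n) = 7n^2 = Θ(n^2). Case 2: G(n) = Θ(n^2 log n).

Case 2: G(n) = Θ(n^2 log n)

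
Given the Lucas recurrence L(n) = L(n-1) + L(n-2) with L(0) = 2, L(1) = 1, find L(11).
Computing the sequence terms:
2, 1, 3, 4, 7, 11, 18, 29, 47, 76, 123, 199

199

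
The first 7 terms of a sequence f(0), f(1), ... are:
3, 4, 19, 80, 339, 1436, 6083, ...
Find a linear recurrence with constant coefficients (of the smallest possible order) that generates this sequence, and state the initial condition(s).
Look for the lowest-order linear relation among consecutive terms.
Observation: f(n) - 4·f(n-1) - (1)·f(n-2) = 0 holds for the shown terms, and no order-1 relation f(n) = α·f(n-1) + β fits.
Check at n=3: 4·19 + (1)·4 = 80. ✓

f(n) = 4f(n-1) + f(n-2), f(0) = 3, f(1) = 4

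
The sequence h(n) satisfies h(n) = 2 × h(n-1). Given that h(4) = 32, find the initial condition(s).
In general h(n) = 2ⁿ · h(0). At n = 4: h(0) = h(4) / 2^4 = 32 / 16 = 2.

h(0) = 2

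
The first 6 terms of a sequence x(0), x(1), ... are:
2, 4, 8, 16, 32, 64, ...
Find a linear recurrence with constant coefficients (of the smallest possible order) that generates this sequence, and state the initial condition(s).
Look for the lowest-order linear relation among consecutive terms.
Observation: each term is 2× the previous.
Check at n=2: 2·4 = 8. ✓

x(n) = 2 × x(n-1), x(0) = 2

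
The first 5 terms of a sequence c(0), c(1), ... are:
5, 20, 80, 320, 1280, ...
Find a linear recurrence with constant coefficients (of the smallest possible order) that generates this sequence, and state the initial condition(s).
Look for the lowest-order linear relation among consecutive terms.
Observation: each term is 4× the previous.
Check at n=2: 4·20 = 80. ✓

c(n) = 4 × c(n-1), c(0) = 5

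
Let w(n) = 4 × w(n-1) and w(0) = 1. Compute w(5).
Computing step by step:
w(0) = 1
w(1) = 4 × 1 = 4
w(2) = 4 × 4 = 16
w(3) = 4 × 16 = 64
w(4) = 4 × 64 = 256
w(5) = 4 × 256 = 1024

1024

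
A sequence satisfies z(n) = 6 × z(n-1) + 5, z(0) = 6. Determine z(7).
Computing step by step:
z(0) = 6
z(1) = 6 × 6 + 5 = 41
z(2) = 6 × 41 + 5 = 251
z(3) = 6 × 251 + 5 = 1511
z(4) = 6 × 1511 + 5 = 9071
z(5) = 6 × 9071 + 5 = 54431
z(6) = 6 × 54431 + 5 = 326591
z(7) = 6 × 326591 + 5 = 1959551

1959551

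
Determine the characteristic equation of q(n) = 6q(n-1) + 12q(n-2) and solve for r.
Substitute q(n) = rⁿ and divide through by rⁿ⁻²: r² - 6r - 12 = 0
Discriminant: 6² + 4·12 = 84, not a perfect square, so by the quadratic formula r = (6 ± √84)/2.
General solution: q(n) = A·r₁ⁿ + B·r₂ⁿ where r₁,r₂ = (6 ± √84)/2

Characteristic: r² - 6r - 12 = 0, Roots: r = (6 ± √84)/2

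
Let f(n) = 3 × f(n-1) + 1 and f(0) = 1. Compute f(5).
Computing step by step:
f(0) = 1
f(1) = 3 × 1 + 1 = 4
f(2) = 3 × 4 + 1 = 13
f(3) = 3 × 13 + 1 = 40
f(4) = 3 × 40 + 1 = 121
f(5) = 3 × 121 + 1 = 364

364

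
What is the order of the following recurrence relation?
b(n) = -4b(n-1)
The order is the largest lag k for which b(n-k) appears. Here the deepest term is b(n-1), so the order is 1.

Order 1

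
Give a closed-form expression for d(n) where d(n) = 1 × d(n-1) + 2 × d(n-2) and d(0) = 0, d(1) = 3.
Recurrence: d(n) = 1 × d(n-1) + 2 × d(n-2), initial: d(0) = 0, d(1) = 3.
Characteristic equation: r² - 1r - 2 = 0, which factors as (r - 2)(r + 1) = 0, so r = 2, -1. General solution d(n) = A·2ⁿ + B·(-1)ⁿ. From d(0) = 0: A + B = 0. From d(1) = 3: 2A - 1B = 3. Solving gives A = 1, B = -1.

d(n) = 2ⁿ - (-1)ⁿ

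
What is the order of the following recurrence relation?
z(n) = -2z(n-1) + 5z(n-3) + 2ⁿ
The order is the largest lag k for which z(n-k) appears. Here the deepest term is z(n-3) (the 2ⁿ term is non-homogeneous and does not affect the order), so the order is 3.

Order 3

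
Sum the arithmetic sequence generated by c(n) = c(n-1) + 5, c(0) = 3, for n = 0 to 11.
Computing the sequence terms: 3, 8, 13, 18, 23, 28, 33, 38, 43, 48, 53, 58
Adding these values together:

366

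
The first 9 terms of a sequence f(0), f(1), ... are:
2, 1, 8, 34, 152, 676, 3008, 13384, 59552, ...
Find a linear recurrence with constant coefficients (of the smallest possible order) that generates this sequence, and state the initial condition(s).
Look for the lowest-order linear relation among consecutive terms.
Observation: f(n) - 4·f(n-1) - (2)·f(n-2) = 0 holds for the shown terms, and no order-1 relation f(n) = α·f(n-1) + β fits.
Check at n=3: 4·8 + (2)·1 = 34. ✓

f(n) = 4f(n-1) + 2f(n-2), f(0) = 2, f(1) = 1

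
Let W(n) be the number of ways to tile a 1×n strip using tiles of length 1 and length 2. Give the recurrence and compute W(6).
Condition on the last tile: it has length 1 (leaving a 1×(n-1) strip) or length 2 (leaving a 1×(n-2) strip), so W(n) = W(n-1) + W(n-2) (order-2 linear recurrence).
For 0 ≤ i < 2 only unit tiles fit, so W(i) = 1.
Iterating the recurrence: W(2) = 2, W(3) = 3, W(4) = 5, W(5) = 8, W(6) = 13.

W(n) = W(n-1) + W(n-2), with W(i) = 1 for 0 ≤ i < 2; W(6) = 13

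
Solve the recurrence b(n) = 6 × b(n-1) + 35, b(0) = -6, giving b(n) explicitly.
Recurrence: b(n) = 6 × b(n-1) + 35, initial: b(0) = -6.
Try b(n) = A·6ⁿ + C. Substituting: A·6ⁿ + C = 6(A·6ⁿ⁻¹ + C) + 35 = A·6ⁿ + 6C + 35, so C = 6C + 35, giving C = -7. Then b(0) = A - 7 = -6 gives A = 1.

b(n) = 6ⁿ - 7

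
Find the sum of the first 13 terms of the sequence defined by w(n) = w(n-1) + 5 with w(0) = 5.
Computing the sequence terms: 5, 10, 15, 20, 25, 30, 35, 40, 45, 50, 55, 60, 65
Adding these values together:

455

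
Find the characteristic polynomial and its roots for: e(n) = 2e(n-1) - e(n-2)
Substitute e(n) = rⁿ and divide through by rⁿ⁻²: r² - 2r + 1 = 0
Factor: (r - 1)² = 0, so r = 1 (double root).
General solution: e(n) = (A + Bn)·1ⁿ

Characteristic: r² - 2r + 1 = 0, Roots: r = 1 (double root)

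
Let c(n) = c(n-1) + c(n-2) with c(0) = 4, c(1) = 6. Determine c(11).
Computing the sequence terms:
4, 6, 10, 16, 26, 42, 68, 110, 178, 288, 466, 754

754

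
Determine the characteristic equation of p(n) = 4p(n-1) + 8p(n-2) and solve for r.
Substitute p(n) = rⁿ and divide through by rⁿ⁻²: r² - 4r - 8 = 0
Discriminant: 4² + 4·8 = 48, not a perfect square, so by the quadratic formula r = (4 ± √48)/2.
General solution: p(n) = A·r₁ⁿ + B·r₂ⁿ where r₁,r₂ = (4 ± √48)/2

Characteristic: r² - 4r - 8 = 0, Roots: r = (4 ± √48)/2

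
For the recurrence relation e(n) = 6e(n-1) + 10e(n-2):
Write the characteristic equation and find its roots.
Substitute e(n) = rⁿ and divide through by rⁿ⁻²: r² - 6r - 10 = 0
Discriminant: 6² + 4·10 = 76, not a perfect square, so by the quadratic formula r = (6 ± √76)/2.
General solution: e(n) = A·r₁ⁿ + B·r₂ⁿ where r₁,r₂ = (6 ± √76)/2

Characteristic: r² - 6r - 10 = 0, Roots: r = (6 ± √76)/2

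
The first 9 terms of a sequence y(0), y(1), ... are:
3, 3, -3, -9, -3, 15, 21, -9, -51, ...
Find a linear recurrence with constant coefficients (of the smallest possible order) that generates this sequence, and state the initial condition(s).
Look for the lowest-order linear relation among consecutive terms.
Observation: y(n) - 1·y(n-1) - (-2)·y(n-2) = 0 holds for the shown terms, and no order-1 relation y(n) = α·y(n-1) + β fits.
Check at n=3: 1·-3 + (-2)·3 = -9. ✓

y(n) = y(n-1) - 2y(n-2), y(0) = 3, y(1) = 3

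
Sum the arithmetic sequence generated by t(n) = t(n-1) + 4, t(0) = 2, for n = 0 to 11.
Computing the sequence terms: 2, 6, 10, 14, 18, 22, 26, 30, 34, 38, 42, 46
Adding these values together:

288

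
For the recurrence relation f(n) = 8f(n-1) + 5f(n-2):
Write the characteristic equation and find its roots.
Substitute f(n) = rⁿ and divide through by rⁿ⁻²: r² - 8r - 5 = 0
Discriminant: 8² + 4·5 = 84, not a perfect square, so by the quadratic formula r = (8 ± √84)/2.
General solution: f(n) = A·r₁ⁿ + B·r₂ⁿ where r₁,r₂ = (8 ± √84)/2

Characteristic: r² - 8r - 5 = 0, Roots: r = (8 ± √84)/2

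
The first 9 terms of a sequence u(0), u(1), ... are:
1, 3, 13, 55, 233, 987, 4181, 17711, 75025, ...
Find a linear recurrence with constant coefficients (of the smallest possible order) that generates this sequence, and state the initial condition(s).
Look for the lowest-order linear relation among consecutive terms.
Observation: u(n) - 4·u(n-1) - (1)·u(n-2) = 0 holds for the shown terms, and no order-1 relation u(n) = α·u(n-1) + β fits.
Check at n=3: 4·13 + (1)·3 = 55. ✓

u(n) = 4u(n-1) + u(n-2), u(0) = 1, u(1) = 3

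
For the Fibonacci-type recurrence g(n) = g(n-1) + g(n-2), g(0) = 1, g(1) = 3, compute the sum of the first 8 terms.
Computing the sequence terms: 1, 3, 4, 7, 11, 18, 29, 47
Adding these values together:

120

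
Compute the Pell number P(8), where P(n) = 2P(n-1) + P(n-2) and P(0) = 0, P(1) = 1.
Computing the sequence terms:
0, 1, 2, 5, 12, 29, 70, 169, 408

408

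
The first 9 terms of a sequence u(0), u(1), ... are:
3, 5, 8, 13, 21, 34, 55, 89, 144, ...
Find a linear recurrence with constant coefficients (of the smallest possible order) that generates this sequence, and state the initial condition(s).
Look for the lowest-order linear relation among consecutive terms.
Observation: u(n) - 1·u(n-1) - (1)·u(n-2) = 0 holds for the shown terms, and no order-1 relation u(n) = α·u(n-1) + β fits.
Check at n=3: 1·8 + (1)·5 = 13. ✓

u(n) = u(n-1) + u(n-2), u(0) = 3, u(1) = 5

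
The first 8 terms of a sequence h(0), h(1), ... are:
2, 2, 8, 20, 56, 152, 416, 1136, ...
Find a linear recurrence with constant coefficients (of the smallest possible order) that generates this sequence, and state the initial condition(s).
Look for the lowest-order linear relation among consecutive terms.
Observation: h(n) - 2·h(n-1) - (2)·h(n-2) = 0 holds for the shown terms, and no order-1 relation h(n) = α·h(n-1) + β fits.
Check at n=3: 2·8 + (2)·2 = 20. ✓

h(n) = 2h(n-1) + 2h(n-2), h(0) = 2, h(1) = 2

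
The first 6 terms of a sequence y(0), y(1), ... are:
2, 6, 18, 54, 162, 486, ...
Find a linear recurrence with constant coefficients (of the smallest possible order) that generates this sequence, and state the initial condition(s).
Look for the lowest-order linear relation among consecutive terms.
Observation: each term is 3× the previous.
Check at n=2: 3·6 = 18. ✓

y(n) = 3 × y(n-1), y(0) = 2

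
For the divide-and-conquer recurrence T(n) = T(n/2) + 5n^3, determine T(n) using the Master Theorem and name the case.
Master Theorem template: T(n) = a·T(n/b) + f(n).
Here: a=1, b=2, f(n)=5n^3
Compute log_b(a) = log_2(1) = 0.
f(n) = 5n^3 = Ω(n^(0+ε)) with ε = 3, and the regularity condition holds (a·f(n/b) = (a/b^3)·f(n) with a/b^3 = 2^-3 < 1). Case 3: T(n) = Θ(f(n)) = Θ(n^3).

Case 3: T(n) = Θ(n^3)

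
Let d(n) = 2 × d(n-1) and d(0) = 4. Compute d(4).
Computing step by step:
d(0) = 4
d(1) = 2 × 4 = 8
d(2) = 2 × 8 = 16
d(3) = 2 × 16 = 32
d(4) = 2 × 32 = 64

64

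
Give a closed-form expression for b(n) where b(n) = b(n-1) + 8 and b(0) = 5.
Recurrence: b(n) = b(n-1) + 8, initial: b(0) = 5.
Each step adds 8, so b(n) = b(0) + 8n = 8n + 5.

b(n) = 8n + 5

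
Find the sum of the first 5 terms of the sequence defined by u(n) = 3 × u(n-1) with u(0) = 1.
Computing the sequence terms: 1, 3, 9, 27, 81
Adding these values together:

121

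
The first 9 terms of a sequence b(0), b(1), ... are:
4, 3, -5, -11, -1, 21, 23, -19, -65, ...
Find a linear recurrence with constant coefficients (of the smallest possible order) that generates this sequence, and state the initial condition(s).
Look for the lowest-order linear relation among consecutive terms.
Observation: b(n) - 1·b(n-1) - (-2)·b(n-2) = 0 holds for the shown terms, and no order-1 relation b(n) = α·b(n-1) + β fits.
Check at n=3: 1·-5 + (-2)·3 = -11. ✓

b(n) = b(n-1) - 2b(n-2), b(0) = 4, b(1) = 3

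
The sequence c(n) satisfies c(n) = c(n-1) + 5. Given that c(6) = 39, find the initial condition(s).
c(6) = c(0) + 6·5, so c(0) = 39 - 30 = 9.

c(0) = 9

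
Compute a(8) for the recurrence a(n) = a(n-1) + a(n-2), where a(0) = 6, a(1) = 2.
Computing the sequence terms:
6, 2, 8, 10, 18, 28, 46, 74, 120

120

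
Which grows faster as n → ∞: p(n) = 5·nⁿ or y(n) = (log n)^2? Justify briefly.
Comparing growth rates:
Growth-rate hierarchy: log n ≺ any polynomial ≺ any exponential cⁿ (c>1) ≺ n! ≺ nⁿ.
super-exponential nⁿ dominates polylogarithmic (log n)^2 asymptotically.

p(n) grows faster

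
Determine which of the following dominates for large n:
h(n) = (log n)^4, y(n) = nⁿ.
Comparing growth rates:
Growth-rate hierarchy: log n ≺ any polynomial ≺ any exponential cⁿ (c>1) ≺ n! ≺ nⁿ.
super-exponential nⁿ dominates polylogarithmic (log n)^4 asymptotically.

y(n) grows faster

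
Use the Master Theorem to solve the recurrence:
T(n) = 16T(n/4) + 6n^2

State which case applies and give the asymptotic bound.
Master Theorem template: T(n) = a·T(n/b) + f(n).
Here: a=16, b=4, f(n)=6n^2
Compute log_b(a) = log_4(16) = 2.
f(n) = 6n^2 = Θ(n^2). Case 2: T(n) = Θ(n^2 log n).

Case 2: T(n) = Θ(n^2 log n)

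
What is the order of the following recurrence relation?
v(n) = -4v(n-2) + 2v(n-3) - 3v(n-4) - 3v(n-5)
The order is the largest lag k for which v(n-k) appears. Here the deepest term is v(n-5), so the order is 5.

Order 5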